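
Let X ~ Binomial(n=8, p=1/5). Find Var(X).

For X ~ Binomial(n=8, p=1/5):
Var(X) = \frac{32}{25}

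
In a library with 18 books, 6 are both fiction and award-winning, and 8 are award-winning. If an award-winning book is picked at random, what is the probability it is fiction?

P(A ∩ B) = 6/18 = 1/3
P(B) = 8/18 = 4/9
P(A|B) = P(A ∩ B) / P(B) = (1/3) / (4/9) = 3/4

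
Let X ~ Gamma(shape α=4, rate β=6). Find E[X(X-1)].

E[X(X-1)] = E[X² - X] = E[X²] - E[X]
E[X] = \frac{2}{3}
E[X²] = Var(X) + (E[X])² = \frac{1}{9} + (\frac{2}{3})² = \frac{5}{9}
E[X(X-1)] = \frac{5}{9} - \frac{2}{3} = - \frac{1}{9}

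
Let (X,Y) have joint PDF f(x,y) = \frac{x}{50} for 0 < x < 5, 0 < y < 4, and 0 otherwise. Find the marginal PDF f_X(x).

f_X(x) = ∫_0^4 f(x,y) dy
= ∫_0^4 \frac{x}{50} dy
= \frac{2 x}{25} for 0 < x < 5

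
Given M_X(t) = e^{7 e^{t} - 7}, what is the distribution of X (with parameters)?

The MGF M(t) = e^{7 e^{t} - 7} is the standard form for the Poisson distribution.
Comparing with the known MGF formula identifies: Poisson(λ=7)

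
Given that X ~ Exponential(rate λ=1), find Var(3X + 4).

For X ~ Exponential(rate λ=1):
Var(X) = 1
Var(3X + 4) = (3)² × Var(X) = 9 × 1 = 9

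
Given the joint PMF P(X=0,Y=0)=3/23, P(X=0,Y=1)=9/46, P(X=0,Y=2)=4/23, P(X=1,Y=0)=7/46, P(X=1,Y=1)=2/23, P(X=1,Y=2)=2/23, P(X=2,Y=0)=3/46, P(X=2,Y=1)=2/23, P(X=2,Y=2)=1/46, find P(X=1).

P(X=1) = P(X=1,Y=0) + P(X=1,Y=1) + P(X=1,Y=2)
= 7/46 + 2/23 + 2/23
= 15/46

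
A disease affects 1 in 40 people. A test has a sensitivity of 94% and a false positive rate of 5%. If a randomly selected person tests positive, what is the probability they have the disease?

Let D = the rare event, + = positive/flagged.
P(D) = 1/40
P(+|D) = 94/100 = 47/50
P(+|D') = 5/100 = 1/20
P(+) = P(+|D)P(D) + P(+|D')P(D')
     = \frac{47}{50} × \frac{1}{40} + \frac{1}{20} × \frac{39}{40}
     = \frac{289}{4000}
P(D|+) = P(+|D)P(D)/P(+) = \frac{94}{289}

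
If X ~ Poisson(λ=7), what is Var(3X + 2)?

For X ~ Poisson(λ=7):
Var(X) = 7
Var(3X + 2) = (3)² × Var(X) = 9 × 7 = 63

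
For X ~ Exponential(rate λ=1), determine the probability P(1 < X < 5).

P(1 < X < 5) = ∫_{1}^{5} f(x) dx
where f(x) = e^{- x}
= - \frac{1 - e^{4}}{e^{5}}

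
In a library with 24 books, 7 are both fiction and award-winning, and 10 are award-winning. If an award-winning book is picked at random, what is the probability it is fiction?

P(A ∩ B) = 7/24
P(B) = 10/24 = 5/12
P(A|B) = P(A ∩ B) / P(B) = (7/24) / (5/12) = 7/10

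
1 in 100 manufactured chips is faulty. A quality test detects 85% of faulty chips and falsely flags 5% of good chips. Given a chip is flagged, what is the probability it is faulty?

Let D = the rare event, + = positive/flagged.
P(D) = 1/100
P(+|D) = 85/100 = 17/20
P(+|D') = 5/100 = 1/20
P(+) = P(+|D)P(D) + P(+|D')P(D')
     = \frac{17}{20} × \frac{1}{100} + \frac{1}{20} × \frac{99}{100}
     = \frac{29}{500}
P(D|+) = P(+|D)P(D)/P(+) = \frac{17}{116}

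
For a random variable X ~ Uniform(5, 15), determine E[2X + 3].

For X ~ Uniform(5, 15):
E[X] = 10
E[2X + 3] = 2 × E[X] + 3 = 23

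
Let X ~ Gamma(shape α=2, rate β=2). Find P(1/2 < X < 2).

P(1/2 < X < 2) = ∫_{1/2}^{2} f(x) dx
where f(x) = 4 x e^{- 2 x}
= \frac{-5 + 2 e^{3}}{e^{4}}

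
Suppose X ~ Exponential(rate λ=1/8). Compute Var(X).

For X ~ Exponential(rate λ=1/8):
Var(X) = 64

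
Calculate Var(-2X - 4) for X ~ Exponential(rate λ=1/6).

For X ~ Exponential(rate λ=1/6):
Var(X) = 36
Var(-2X - 4) = (-2)² × Var(X) = 4 × 36 = 144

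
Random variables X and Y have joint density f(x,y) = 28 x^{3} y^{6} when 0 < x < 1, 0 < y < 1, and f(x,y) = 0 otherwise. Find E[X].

E[X] = ∫_0^1 ∫_0^1 x × f(x,y) dy dx
= ∫_0^1 ∫_0^1 x × (28 x^{3} y^{6}) dy dx
= \frac{4}{5}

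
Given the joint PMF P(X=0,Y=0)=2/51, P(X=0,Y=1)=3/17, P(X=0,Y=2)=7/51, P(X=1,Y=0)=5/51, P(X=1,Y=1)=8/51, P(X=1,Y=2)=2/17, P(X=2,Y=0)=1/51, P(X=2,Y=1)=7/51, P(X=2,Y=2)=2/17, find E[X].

First find marginal of X:
P(X=0) = 6/17
P(X=1) = 19/51
P(X=2) = 14/51
E[X] = 0 × 6/17 + 1 × 19/51 + 2 × 14/51 = 47/51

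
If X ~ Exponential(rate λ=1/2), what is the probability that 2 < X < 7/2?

P(2 < X < 7/2) = ∫_{2}^{7/2} f(x) dx
where f(x) = \frac{e^{- \frac{x}{2}}}{2}
= - \frac{1}{e^{\frac{7}{4}}} + e^{-1}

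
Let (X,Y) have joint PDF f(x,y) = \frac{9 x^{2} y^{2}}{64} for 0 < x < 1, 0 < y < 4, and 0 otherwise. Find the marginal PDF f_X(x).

f_X(x) = ∫_0^4 f(x,y) dy
= ∫_0^4 \frac{9 x^{2} y^{2}}{64} dy
= 3 x^{2} for 0 < x < 1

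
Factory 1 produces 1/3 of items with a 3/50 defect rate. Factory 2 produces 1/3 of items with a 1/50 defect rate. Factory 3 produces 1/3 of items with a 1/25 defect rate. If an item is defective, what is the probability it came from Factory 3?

Using Bayes' theorem:
P(F1) = 1/3, P(D|F1) = 3/50
P(F2) = 1/3, P(D|F2) = 1/50
P(F3) = 1/3, P(D|F3) = 1/25
P(D) = P(D|F1)P(F1) + P(D|F2)P(F2) + P(D|F3)P(F3)
     = \frac{1}{25}
P(F3|D) = P(D|F3)P(F3) / P(D)
= \frac{1}{3}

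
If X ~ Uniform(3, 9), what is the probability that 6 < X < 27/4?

P(6 < X < 27/4) = ∫_{6}^{27/4} f(x) dx
where f(x) = \frac{1}{6}
= \frac{1}{8}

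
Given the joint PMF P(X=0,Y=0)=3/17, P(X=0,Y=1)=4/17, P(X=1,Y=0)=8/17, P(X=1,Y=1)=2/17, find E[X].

First find marginal of X:
P(X=0) = 7/17
P(X=1) = 10/17
E[X] = 0 × 7/17 + 1 × 10/17 = 10/17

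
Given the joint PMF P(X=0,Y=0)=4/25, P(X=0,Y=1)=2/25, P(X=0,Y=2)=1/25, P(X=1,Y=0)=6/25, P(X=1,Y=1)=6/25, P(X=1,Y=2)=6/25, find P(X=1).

P(X=1) = P(X=1,Y=0) + P(X=1,Y=1) + P(X=1,Y=2)
= 6/25 + 6/25 + 6/25
= 18/25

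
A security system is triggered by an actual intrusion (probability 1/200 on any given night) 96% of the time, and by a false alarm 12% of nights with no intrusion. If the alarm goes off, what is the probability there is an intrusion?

Let D = the rare event, + = positive/flagged.
P(D) = 1/200
P(+|D) = 96/100 = 24/25
P(+|D') = 12/100 = 3/25
P(+) = P(+|D)P(D) + P(+|D')P(D')
     = \frac{24}{25} × \frac{1}{200} + \frac{3}{25} × \frac{199}{200}
     = \frac{621}{5000}
P(D|+) = P(+|D)P(D)/P(+) = \frac{8}{207}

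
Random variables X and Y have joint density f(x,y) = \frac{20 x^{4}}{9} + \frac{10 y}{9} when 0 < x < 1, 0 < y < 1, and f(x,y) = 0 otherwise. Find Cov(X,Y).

E[XY] = ∫∫ xy × f(x,y) dx dy = \frac{10}{27}
E[X] = \frac{35}{54}
E[Y] = \frac{16}{27}
Cov(X,Y) = E[XY] - E[X]E[Y] = - \frac{10}{729}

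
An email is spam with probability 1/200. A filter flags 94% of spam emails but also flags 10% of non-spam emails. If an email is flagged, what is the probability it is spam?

Let D = the rare event, + = positive/flagged.
P(D) = 1/200
P(+|D) = 94/100 = 47/50
P(+|D') = 10/100 = 1/10
P(+) = P(+|D)P(D) + P(+|D')P(D')
     = \frac{47}{50} × \frac{1}{200} + \frac{1}{10} × \frac{199}{200}
     = \frac{521}{5000}
P(D|+) = P(+|D)P(D)/P(+) = \frac{47}{1042}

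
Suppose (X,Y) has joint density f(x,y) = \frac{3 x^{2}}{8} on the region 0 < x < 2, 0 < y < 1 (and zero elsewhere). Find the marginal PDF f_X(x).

f_X(x) = ∫_0^1 f(x,y) dy
= ∫_0^1 \frac{3 x^{2}}{8} dy
= \frac{3 x^{2}}{8} for 0 < x < 2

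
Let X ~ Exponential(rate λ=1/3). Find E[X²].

Using the identity E[X²] = Var(X) + (E[X])²:
E[X] = 3
Var(X) = 9
E[X²] = 9 + (3)²
= 18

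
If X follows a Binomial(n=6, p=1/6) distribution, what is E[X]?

For X ~ Binomial(n=6, p=1/6), the expected value is:
E[X] = 1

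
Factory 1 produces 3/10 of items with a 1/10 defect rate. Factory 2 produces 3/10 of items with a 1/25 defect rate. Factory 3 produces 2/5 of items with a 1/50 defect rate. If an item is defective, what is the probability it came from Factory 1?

Using Bayes' theorem:
P(F1) = 3/10, P(D|F1) = 1/10
P(F2) = 3/10, P(D|F2) = 1/25
P(F3) = 2/5, P(D|F3) = 1/50
P(D) = P(D|F1)P(F1) + P(D|F2)P(F2) + P(D|F3)P(F3)
     = \frac{1}{20}
P(F1|D) = P(D|F1)P(F1) / P(D)
= \frac{3}{5}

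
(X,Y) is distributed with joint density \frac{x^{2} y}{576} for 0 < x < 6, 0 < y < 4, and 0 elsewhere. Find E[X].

f_X(x) = ∫_0^4 \frac{x^{2} y}{576} dy = \frac{x^{2}}{72}
E[X] = ∫_0^6 x × (\frac{x^{2}}{72}) dx = \frac{9}{2}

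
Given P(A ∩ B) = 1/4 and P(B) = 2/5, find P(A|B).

P(A|B) = P(A ∩ B) / P(B)
= (1/4) / (2/5)
= 5/8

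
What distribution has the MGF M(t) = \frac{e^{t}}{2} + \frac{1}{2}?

The MGF M(t) = \frac{e^{t}}{2} + \frac{1}{2} is the standard form for the Bernoulli distribution.
Comparing with the known MGF formula identifies: Bernoulli(p=1/2)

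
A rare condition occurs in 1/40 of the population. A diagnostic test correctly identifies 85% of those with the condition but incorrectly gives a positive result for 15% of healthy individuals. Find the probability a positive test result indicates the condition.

Let D = the rare event, + = positive/flagged.
P(D) = 1/40
P(+|D) = 85/100 = 17/20
P(+|D') = 15/100 = 3/20
P(+) = P(+|D)P(D) + P(+|D')P(D')
     = \frac{17}{20} × \frac{1}{40} + \frac{3}{20} × \frac{39}{40}
     = \frac{67}{400}
P(D|+) = P(+|D)P(D)/P(+) = \frac{17}{134}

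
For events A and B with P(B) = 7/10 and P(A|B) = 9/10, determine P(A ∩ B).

By definition, P(A|B) = P(A ∩ B) / P(B)
So P(A ∩ B) = P(A|B) × P(B)
= 9/10 × 7/10
= 63/100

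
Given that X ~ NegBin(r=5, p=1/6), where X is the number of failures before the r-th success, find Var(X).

For X ~ NegBin(r=5, p=1/6), where X is the number of failures before the r-th success:
Var(X) = 150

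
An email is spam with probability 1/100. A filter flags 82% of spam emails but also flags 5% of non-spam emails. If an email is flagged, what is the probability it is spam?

Let D = the rare event, + = positive/flagged.
P(D) = 1/100
P(+|D) = 82/100 = 41/50
P(+|D') = 5/100 = 1/20
P(+) = P(+|D)P(D) + P(+|D')P(D')
     = \frac{41}{50} × \frac{1}{100} + \frac{1}{20} × \frac{99}{100}
     = \frac{577}{10000}
P(D|+) = P(+|D)P(D)/P(+) = \frac{82}{577}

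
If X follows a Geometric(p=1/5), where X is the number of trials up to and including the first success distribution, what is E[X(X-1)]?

E[X(X-1)] = E[X² - X] = E[X²] - E[X]
E[X] = 5
E[X²] = Var(X) + (E[X])² = 20 + (5)² = 45
E[X(X-1)] = 45 - 5 = 40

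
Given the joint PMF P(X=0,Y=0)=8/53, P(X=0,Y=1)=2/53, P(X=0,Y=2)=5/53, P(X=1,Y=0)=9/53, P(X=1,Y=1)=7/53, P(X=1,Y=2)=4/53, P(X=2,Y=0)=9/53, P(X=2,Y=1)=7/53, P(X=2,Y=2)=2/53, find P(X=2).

P(X=2) = P(X=2,Y=0) + P(X=2,Y=1) + P(X=2,Y=2)
= 9/53 + 7/53 + 2/53
= 18/53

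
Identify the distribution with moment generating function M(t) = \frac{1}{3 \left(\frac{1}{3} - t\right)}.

The MGF M(t) = \frac{1}{3 \left(\frac{1}{3} - t\right)} is the standard form for the Exponential distribution.
Comparing with the known MGF formula identifies: Exponential(rate λ=1/3)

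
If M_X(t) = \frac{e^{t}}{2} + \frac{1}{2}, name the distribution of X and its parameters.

The MGF M(t) = \frac{e^{t}}{2} + \frac{1}{2} is the standard form for the Bernoulli distribution.
Comparing with the known MGF formula identifies: Bernoulli(p=1/2)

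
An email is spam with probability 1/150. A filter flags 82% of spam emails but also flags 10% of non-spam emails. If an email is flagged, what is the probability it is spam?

Let D = the rare event, + = positive/flagged.
P(D) = 1/150
P(+|D) = 82/100 = 41/50
P(+|D') = 10/100 = 1/10
P(+) = P(+|D)P(D) + P(+|D')P(D')
     = \frac{41}{50} × \frac{1}{150} + \frac{1}{10} × \frac{149}{150}
     = \frac{131}{1250}
P(D|+) = P(+|D)P(D)/P(+) = \frac{41}{786}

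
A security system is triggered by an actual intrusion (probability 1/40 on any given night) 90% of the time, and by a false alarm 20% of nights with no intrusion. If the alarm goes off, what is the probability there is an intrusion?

Let D = the rare event, + = positive/flagged.
P(D) = 1/40
P(+|D) = 90/100 = 9/10
P(+|D') = 20/100 = 1/5
P(+) = P(+|D)P(D) + P(+|D')P(D')
     = \frac{9}{10} × \frac{1}{40} + \frac{1}{5} × \frac{39}{40}
     = \frac{87}{400}
P(D|+) = P(+|D)P(D)/P(+) = \frac{3}{29}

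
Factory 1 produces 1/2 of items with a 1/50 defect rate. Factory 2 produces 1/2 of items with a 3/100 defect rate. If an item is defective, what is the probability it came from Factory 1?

Using Bayes' theorem:
P(F1) = 1/2, P(D|F1) = 1/50
P(F2) = 1/2, P(D|F2) = 3/100
P(D) = P(D|F1)P(F1) + P(D|F2)P(F2)
     = \frac{1}{40}
P(F1|D) = P(D|F1)P(F1) / P(D)
= \frac{2}{5}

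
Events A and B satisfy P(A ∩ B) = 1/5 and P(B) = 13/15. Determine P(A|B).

P(A|B) = P(A ∩ B) / P(B)
= (1/5) / (13/15)
= 3/13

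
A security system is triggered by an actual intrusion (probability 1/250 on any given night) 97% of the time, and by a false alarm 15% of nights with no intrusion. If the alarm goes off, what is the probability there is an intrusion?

Let D = the rare event, + = positive/flagged.
P(D) = 1/250
P(+|D) = 97/100
P(+|D') = 15/100 = 3/20
P(+) = P(+|D)P(D) + P(+|D')P(D')
     = \frac{97}{100} × \frac{1}{250} + \frac{3}{20} × \frac{249}{250}
     = \frac{479}{3125}
P(D|+) = P(+|D)P(D)/P(+) = \frac{97}{3832}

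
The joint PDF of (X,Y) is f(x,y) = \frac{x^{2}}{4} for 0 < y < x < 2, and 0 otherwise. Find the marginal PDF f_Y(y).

f_Y(y) = ∫_y^2 \frac{x^{2}}{4} dx = \frac{2}{3} - \frac{y^{3}}{12}
for 0 < y < 2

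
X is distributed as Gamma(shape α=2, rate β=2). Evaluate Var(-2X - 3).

For X ~ Gamma(shape α=2, rate β=2):
Var(X) = \frac{1}{2}
Var(-2X - 3) = (-2)² × Var(X) = 4 × \frac{1}{2} = 2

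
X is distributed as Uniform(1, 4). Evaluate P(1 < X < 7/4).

P(1 < X < 7/4) = ∫_{1}^{7/4} f(x) dx
where f(x) = \frac{1}{3}
= \frac{1}{4}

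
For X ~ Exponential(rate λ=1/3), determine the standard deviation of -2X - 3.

For X ~ Exponential(rate λ=1/3):
Var(X) = 9
SD(X) = √(Var(X)) = √(9) = 3
SD(-2X - 3) = |-2| × SD(X) = 2 × 3 = 6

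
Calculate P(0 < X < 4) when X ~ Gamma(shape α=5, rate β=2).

P(0 < X < 4) = ∫_{0}^{4} f(x) dx
where f(x) = \frac{4 x^{4} e^{- 2 x}}{3}
= 1 - \frac{297}{e^{8}}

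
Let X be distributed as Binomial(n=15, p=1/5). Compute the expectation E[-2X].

For X ~ Binomial(n=15, p=1/5):
E[X] = 3
E[-2X] = -2 × E[X] + 0 = -6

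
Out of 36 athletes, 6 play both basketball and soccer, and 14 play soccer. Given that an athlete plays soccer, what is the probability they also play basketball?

P(A ∩ B) = 6/36 = 1/6
P(B) = 14/36 = 7/18
P(A|B) = P(A ∩ B) / P(B) = (1/6) / (7/18) = 3/7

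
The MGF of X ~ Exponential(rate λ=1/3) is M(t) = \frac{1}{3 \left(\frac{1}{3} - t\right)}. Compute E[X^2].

To find E[X^2], compute M^(2)(0):
M^(1)(t) = \frac{1}{3 \left(\frac{1}{3} - t\right)^{2}}
M^(2)(t) = \frac{2}{3 \left(\frac{1}{3} - t\right)^{3}}
M^(2)(0) = 18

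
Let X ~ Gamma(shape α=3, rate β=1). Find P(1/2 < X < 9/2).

P(1/2 < X < 9/2) = ∫_{1/2}^{9/2} f(x) dx
where f(x) = \frac{x^{2} e^{- x}}{2}
= \frac{-125 + 13 e^{4}}{8 e^{\frac{9}{2}}}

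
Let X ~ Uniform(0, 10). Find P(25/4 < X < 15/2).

P(25/4 < X < 15/2) = ∫_{25/4}^{15/2} f(x) dx
where f(x) = \frac{1}{10}
= \frac{1}{8}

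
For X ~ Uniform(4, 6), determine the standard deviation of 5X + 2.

For X ~ Uniform(4, 6):
Var(X) = \frac{1}{3}
SD(X) = √(Var(X)) = √(\frac{1}{3}) = \frac{\sqrt{3}}{3}
SD(5X + 2) = |5| × SD(X) = 5 × \frac{\sqrt{3}}{3} = \frac{5 \sqrt{3}}{3}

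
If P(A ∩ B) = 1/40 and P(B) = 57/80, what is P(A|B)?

P(A|B) = P(A ∩ B) / P(B)
= (1/40) / (57/80)
= 2/57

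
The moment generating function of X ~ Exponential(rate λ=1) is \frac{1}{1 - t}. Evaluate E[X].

To find E[X], compute M^(1)(0):
M^(1)(t) = \frac{1}{\left(1 - t\right)^{2}}
M^(1)(0) = 1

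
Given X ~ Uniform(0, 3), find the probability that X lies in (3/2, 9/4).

P(3/2 < X < 9/4) = ∫_{3/2}^{9/4} f(x) dx
where f(x) = \frac{1}{3}
= \frac{1}{4}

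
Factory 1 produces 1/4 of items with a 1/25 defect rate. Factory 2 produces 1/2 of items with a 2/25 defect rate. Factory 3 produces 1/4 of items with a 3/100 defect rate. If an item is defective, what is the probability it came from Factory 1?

Using Bayes' theorem:
P(F1) = 1/4, P(D|F1) = 1/25
P(F2) = 1/2, P(D|F2) = 2/25
P(F3) = 1/4, P(D|F3) = 3/100
P(D) = P(D|F1)P(F1) + P(D|F2)P(F2) + P(D|F3)P(F3)
     = \frac{23}{400}
P(F1|D) = P(D|F1)P(F1) / P(D)
= \frac{4}{23}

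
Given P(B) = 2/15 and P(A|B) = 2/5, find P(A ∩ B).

By definition, P(A|B) = P(A ∩ B) / P(B)
So P(A ∩ B) = P(A|B) × P(B)
= 2/5 × 2/15
= 4/75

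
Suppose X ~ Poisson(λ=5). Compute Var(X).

For X ~ Poisson(λ=5):
Var(X) = 5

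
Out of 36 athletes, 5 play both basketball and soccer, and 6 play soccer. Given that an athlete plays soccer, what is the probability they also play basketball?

P(A ∩ B) = 5/36
P(B) = 6/36 = 1/6
P(A|B) = P(A ∩ B) / P(B) = (5/36) / (1/6) = 5/6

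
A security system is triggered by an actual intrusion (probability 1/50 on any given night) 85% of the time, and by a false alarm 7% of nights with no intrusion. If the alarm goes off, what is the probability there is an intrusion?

Let D = the rare event, + = positive/flagged.
P(D) = 1/50
P(+|D) = 85/100 = 17/20
P(+|D') = 7/100
P(+) = P(+|D)P(D) + P(+|D')P(D')
     = \frac{17}{20} × \frac{1}{50} + \frac{7}{100} × \frac{49}{50}
     = \frac{107}{1250}
P(D|+) = P(+|D)P(D)/P(+) = \frac{85}{428}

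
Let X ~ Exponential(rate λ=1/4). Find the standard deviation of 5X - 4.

For X ~ Exponential(rate λ=1/4):
Var(X) = 16
SD(X) = √(Var(X)) = √(16) = 4
SD(5X - 4) = |5| × SD(X) = 5 × 4 = 20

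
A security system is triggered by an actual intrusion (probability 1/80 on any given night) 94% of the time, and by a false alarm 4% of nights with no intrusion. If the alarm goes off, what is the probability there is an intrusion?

Let D = the rare event, + = positive/flagged.
P(D) = 1/80
P(+|D) = 94/100 = 47/50
P(+|D') = 4/100 = 1/25
P(+) = P(+|D)P(D) + P(+|D')P(D')
     = \frac{47}{50} × \frac{1}{80} + \frac{1}{25} × \frac{79}{80}
     = \frac{41}{800}
P(D|+) = P(+|D)P(D)/P(+) = \frac{47}{205}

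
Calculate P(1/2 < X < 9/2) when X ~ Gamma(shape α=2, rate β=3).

P(1/2 < X < 9/2) = ∫_{1/2}^{9/2} f(x) dx
where f(x) = 9 x e^{- 3 x}
= \frac{-29 + 5 e^{12}}{2 e^{\frac{27}{2}}}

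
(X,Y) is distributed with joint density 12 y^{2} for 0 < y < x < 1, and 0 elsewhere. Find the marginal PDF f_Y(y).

f_Y(y) = ∫_y^1 12 y^{2} dx = 12 y^{2} \left(1 - y\right)
for 0 < y < 1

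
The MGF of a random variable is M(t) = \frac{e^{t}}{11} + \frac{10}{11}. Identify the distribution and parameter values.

The MGF M(t) = \frac{e^{t}}{11} + \frac{10}{11} is the standard form for the Bernoulli distribution.
Comparing with the known MGF formula identifies: Bernoulli(p=1/11)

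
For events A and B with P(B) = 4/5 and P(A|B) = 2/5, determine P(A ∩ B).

By definition, P(A|B) = P(A ∩ B) / P(B)
So P(A ∩ B) = P(A|B) × P(B)
= 2/5 × 4/5
= 8/25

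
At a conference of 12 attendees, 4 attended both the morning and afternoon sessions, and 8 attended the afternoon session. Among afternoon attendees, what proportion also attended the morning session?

P(A ∩ B) = 4/12 = 1/3
P(B) = 8/12 = 2/3
P(A|B) = P(A ∩ B) / P(B) = (1/3) / (2/3) = 1/2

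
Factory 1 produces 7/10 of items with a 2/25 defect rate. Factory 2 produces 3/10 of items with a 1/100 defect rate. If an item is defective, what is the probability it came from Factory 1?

Using Bayes' theorem:
P(F1) = 7/10, P(D|F1) = 2/25
P(F2) = 3/10, P(D|F2) = 1/100
P(D) = P(D|F1)P(F1) + P(D|F2)P(F2)
     = \frac{59}{1000}
P(F1|D) = P(D|F1)P(F1) / P(D)
= \frac{56}{59}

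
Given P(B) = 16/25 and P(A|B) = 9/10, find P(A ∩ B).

By definition, P(A|B) = P(A ∩ B) / P(B)
So P(A ∩ B) = P(A|B) × P(B)
= 9/10 × 16/25
= 72/125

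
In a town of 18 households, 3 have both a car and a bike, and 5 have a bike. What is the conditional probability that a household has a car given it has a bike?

P(A ∩ B) = 3/18 = 1/6
P(B) = 5/18
P(A|B) = P(A ∩ B) / P(B) = (1/6) / (5/18) = 3/5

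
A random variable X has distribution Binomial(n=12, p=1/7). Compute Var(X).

For X ~ Binomial(n=12, p=1/7):
Var(X) = \frac{72}{49}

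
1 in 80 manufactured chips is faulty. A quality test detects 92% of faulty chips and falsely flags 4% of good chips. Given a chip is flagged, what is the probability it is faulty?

Let D = the rare event, + = positive/flagged.
P(D) = 1/80
P(+|D) = 92/100 = 23/25
P(+|D') = 4/100 = 1/25
P(+) = P(+|D)P(D) + P(+|D')P(D')
     = \frac{23}{25} × \frac{1}{80} + \frac{1}{25} × \frac{79}{80}
     = \frac{51}{1000}
P(D|+) = P(+|D)P(D)/P(+) = \frac{23}{102}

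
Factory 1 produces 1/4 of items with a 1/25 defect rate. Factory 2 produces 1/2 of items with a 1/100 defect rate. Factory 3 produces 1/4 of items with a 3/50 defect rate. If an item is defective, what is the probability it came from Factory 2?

Using Bayes' theorem:
P(F1) = 1/4, P(D|F1) = 1/25
P(F2) = 1/2, P(D|F2) = 1/100
P(F3) = 1/4, P(D|F3) = 3/50
P(D) = P(D|F1)P(F1) + P(D|F2)P(F2) + P(D|F3)P(F3)
     = \frac{3}{100}
P(F2|D) = P(D|F2)P(F2) / P(D)
= \frac{1}{6}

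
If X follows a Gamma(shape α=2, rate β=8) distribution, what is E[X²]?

Using the identity E[X²] = Var(X) + (E[X])²:
E[X] = \frac{1}{4}
Var(X) = \frac{1}{32}
E[X²] = \frac{1}{32} + (\frac{1}{4})²
= \frac{3}{32}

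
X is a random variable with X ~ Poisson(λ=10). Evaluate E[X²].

Using the identity E[X²] = Var(X) + (E[X])²:
E[X] = 10
Var(X) = 10
E[X²] = 10 + (10)²
= 110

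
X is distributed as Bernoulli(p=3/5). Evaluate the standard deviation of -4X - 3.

For X ~ Bernoulli(p=3/5):
Var(X) = \frac{6}{25}
SD(X) = √(Var(X)) = √(\frac{6}{25}) = \frac{\sqrt{6}}{5}
SD(-4X - 3) = |-4| × SD(X) = 4 × \frac{\sqrt{6}}{5} = \frac{4 \sqrt{6}}{5}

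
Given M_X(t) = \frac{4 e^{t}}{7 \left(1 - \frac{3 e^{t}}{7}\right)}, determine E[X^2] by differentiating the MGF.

To find E[X^2], compute M^(2)(0):
M^(1)(t) = \frac{4 e^{t}}{7 \left(1 - \frac{3 e^{t}}{7}\right)} + \frac{12 e^{2 t}}{49 \left(1 - \frac{3 e^{t}}{7}\right)^{2}}
M^(2)(t) = \frac{4 e^{t}}{7 \left(1 - \frac{3 e^{t}}{7}\right)} + \frac{36 e^{2 t}}{49 \left(1 - \frac{3 e^{t}}{7}\right)^{2}} + \frac{72 e^{3 t}}{343 \left(1 - \frac{3 e^{t}}{7}\right)^{3}}
M^(2)(0) = \frac{35}{8}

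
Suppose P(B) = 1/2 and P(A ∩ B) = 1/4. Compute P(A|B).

P(A|B) = P(A ∩ B) / P(B)
= (1/4) / (1/2)
= 1/2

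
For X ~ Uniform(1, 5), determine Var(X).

For X ~ Uniform(1, 5):
Var(X) = \frac{4}{3}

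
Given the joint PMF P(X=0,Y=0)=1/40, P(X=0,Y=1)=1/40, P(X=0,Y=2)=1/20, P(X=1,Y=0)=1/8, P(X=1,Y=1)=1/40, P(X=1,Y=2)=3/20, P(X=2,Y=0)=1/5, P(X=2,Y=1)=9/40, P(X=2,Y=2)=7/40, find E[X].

First find marginal of X:
P(X=0) = 1/10
P(X=1) = 3/10
P(X=2) = 3/5
E[X] = 0 × 1/10 + 1 × 3/10 + 2 × 3/5 = 3/2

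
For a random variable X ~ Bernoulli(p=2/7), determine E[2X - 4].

For X ~ Bernoulli(p=2/7):
E[X] = \frac{2}{7}
E[2X - 4] = 2 × E[X] - 4 = - \frac{24}{7}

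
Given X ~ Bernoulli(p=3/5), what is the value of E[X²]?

Using the identity E[X²] = Var(X) + (E[X])²:
E[X] = \frac{3}{5}
Var(X) = \frac{6}{25}
E[X²] = \frac{6}{25} + (\frac{3}{5})²
= \frac{3}{5}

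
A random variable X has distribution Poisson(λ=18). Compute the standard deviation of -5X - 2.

For X ~ Poisson(λ=18):
Var(X) = 18
SD(X) = √(Var(X)) = √(18) = 3 \sqrt{2}
SD(-5X - 2) = |-5| × SD(X) = 5 × 3 \sqrt{2} = 15 \sqrt{2}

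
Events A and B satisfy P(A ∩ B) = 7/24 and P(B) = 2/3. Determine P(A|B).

P(A|B) = P(A ∩ B) / P(B)
= (7/24) / (2/3)
= 7/16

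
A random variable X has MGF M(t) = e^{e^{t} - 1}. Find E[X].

To find E[X], compute M^(1)(0):
M^(1)(t) = e^{t} e^{e^{t} - 1}
M^(1)(0) = 1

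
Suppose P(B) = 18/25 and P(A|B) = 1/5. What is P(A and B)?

By definition, P(A|B) = P(A ∩ B) / P(B)
So P(A ∩ B) = P(A|B) × P(B)
= 1/5 × 18/25
= 18/125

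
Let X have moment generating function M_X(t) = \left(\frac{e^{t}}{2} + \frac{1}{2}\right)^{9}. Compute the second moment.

To find E[X^2], compute M^(2)(0):
M^(1)(t) = \frac{9 \left(\frac{e^{t}}{2} + \frac{1}{2}\right)^{8} e^{t}}{2}
M^(2)(t) = \frac{9 \left(\frac{e^{t}}{2} + \frac{1}{2}\right)^{8} e^{t}}{2} + 18 \left(\frac{e^{t}}{2} + \frac{1}{2}\right)^{7} e^{2 t}
M^(2)(0) = \frac{45}{2}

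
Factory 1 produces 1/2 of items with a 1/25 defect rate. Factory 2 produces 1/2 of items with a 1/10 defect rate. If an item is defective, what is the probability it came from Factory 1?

Using Bayes' theorem:
P(F1) = 1/2, P(D|F1) = 1/25
P(F2) = 1/2, P(D|F2) = 1/10
P(D) = P(D|F1)P(F1) + P(D|F2)P(F2)
     = \frac{7}{100}
P(F1|D) = P(D|F1)P(F1) / P(D)
= \frac{2}{7}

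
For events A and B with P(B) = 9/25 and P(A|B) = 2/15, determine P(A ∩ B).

By definition, P(A|B) = P(A ∩ B) / P(B)
So P(A ∩ B) = P(A|B) × P(B)
= 2/15 × 9/25
= 6/125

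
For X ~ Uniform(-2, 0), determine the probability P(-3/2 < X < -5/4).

P(-3/2 < X < -5/4) = ∫_{-3/2}^{-5/4} f(x) dx
where f(x) = \frac{1}{2}
= \frac{1}{8}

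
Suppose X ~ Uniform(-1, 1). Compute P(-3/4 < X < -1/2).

P(-3/4 < X < -1/2) = ∫_{-3/4}^{-1/2} f(x) dx
where f(x) = \frac{1}{2}
= \frac{1}{8}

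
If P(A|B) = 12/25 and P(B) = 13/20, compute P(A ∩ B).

By definition, P(A|B) = P(A ∩ B) / P(B)
So P(A ∩ B) = P(A|B) × P(B)
= 12/25 × 13/20
= 39/125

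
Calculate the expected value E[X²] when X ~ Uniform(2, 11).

Using the identity E[X²] = Var(X) + (E[X])²:
E[X] = \frac{13}{2}
Var(X) = \frac{27}{4}
E[X²] = \frac{27}{4} + (\frac{13}{2})²
= 49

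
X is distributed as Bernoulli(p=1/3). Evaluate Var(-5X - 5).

For X ~ Bernoulli(p=1/3):
Var(X) = \frac{2}{9}
Var(-5X - 5) = (-5)² × Var(X) = 25 × \frac{2}{9} = \frac{50}{9}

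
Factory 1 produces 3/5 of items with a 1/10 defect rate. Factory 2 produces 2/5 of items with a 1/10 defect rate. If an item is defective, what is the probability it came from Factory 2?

Using Bayes' theorem:
P(F1) = 3/5, P(D|F1) = 1/10
P(F2) = 2/5, P(D|F2) = 1/10
P(D) = P(D|F1)P(F1) + P(D|F2)P(F2)
     = \frac{1}{10}
P(F2|D) = P(D|F2)P(F2) / P(D)
= \frac{2}{5}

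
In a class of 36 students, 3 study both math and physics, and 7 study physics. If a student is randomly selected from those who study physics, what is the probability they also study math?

P(A ∩ B) = 3/36 = 1/12
P(B) = 7/36
P(A|B) = P(A ∩ B) / P(B) = (1/12) / (7/36) = 3/7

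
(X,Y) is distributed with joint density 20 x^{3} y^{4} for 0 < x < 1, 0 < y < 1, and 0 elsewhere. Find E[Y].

E[Y] = ∫_0^1 ∫_0^1 y × f(x,y) dx dy
= \frac{5}{6}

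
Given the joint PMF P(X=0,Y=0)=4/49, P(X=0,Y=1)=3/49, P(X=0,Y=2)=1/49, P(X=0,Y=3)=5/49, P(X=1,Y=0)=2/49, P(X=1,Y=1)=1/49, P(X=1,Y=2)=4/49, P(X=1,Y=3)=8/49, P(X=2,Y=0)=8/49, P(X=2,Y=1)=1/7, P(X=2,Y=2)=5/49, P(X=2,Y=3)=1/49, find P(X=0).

P(X=0) = P(X=0,Y=0) + P(X=0,Y=1) + P(X=0,Y=2) + P(X=0,Y=3)
= 4/49 + 3/49 + 1/49 + 5/49
= 13/49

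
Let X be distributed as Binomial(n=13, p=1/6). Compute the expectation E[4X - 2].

For X ~ Binomial(n=13, p=1/6):
E[X] = \frac{13}{6}
E[4X - 2] = 4 × E[X] - 2 = \frac{20}{3}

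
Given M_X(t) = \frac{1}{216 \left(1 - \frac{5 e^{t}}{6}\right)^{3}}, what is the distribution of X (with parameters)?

The MGF M(t) = \frac{1}{216 \left(1 - \frac{5 e^{t}}{6}\right)^{3}} is the standard form for the NegativeBinomial distribution.
Comparing with the known MGF formula identifies: NegBin(r=3, p=1/6), X = failures before r-th success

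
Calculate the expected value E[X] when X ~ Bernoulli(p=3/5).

For X ~ Bernoulli(p=3/5), the expected value is:
E[X] = \frac{3}{5}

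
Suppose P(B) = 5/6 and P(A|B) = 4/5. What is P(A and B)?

By definition, P(A|B) = P(A ∩ B) / P(B)
So P(A ∩ B) = P(A|B) × P(B)
= 4/5 × 5/6
= 2/3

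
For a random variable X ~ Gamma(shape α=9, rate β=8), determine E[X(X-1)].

E[X(X-1)] = E[X² - X] = E[X²] - E[X]
E[X] = \frac{9}{8}
E[X²] = Var(X) + (E[X])² = \frac{9}{64} + (\frac{9}{8})² = \frac{45}{32}
E[X(X-1)] = \frac{45}{32} - \frac{9}{8} = \frac{9}{32}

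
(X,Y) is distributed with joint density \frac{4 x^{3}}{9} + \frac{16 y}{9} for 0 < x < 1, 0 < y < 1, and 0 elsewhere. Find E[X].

E[X] = ∫_0^1 ∫_0^1 x × f(x,y) dy dx
= ∫_0^1 ∫_0^1 x × (\frac{4 x^{3}}{9} + \frac{16 y}{9}) dy dx
= \frac{8}{15}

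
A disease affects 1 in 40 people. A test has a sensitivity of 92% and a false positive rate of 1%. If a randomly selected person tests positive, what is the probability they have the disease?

Let D = the rare event, + = positive/flagged.
P(D) = 1/40
P(+|D) = 92/100 = 23/25
P(+|D') = 1/100
P(+) = P(+|D)P(D) + P(+|D')P(D')
     = \frac{23}{25} × \frac{1}{40} + \frac{1}{100} × \frac{39}{40}
     = \frac{131}{4000}
P(D|+) = P(+|D)P(D)/P(+) = \frac{92}{131}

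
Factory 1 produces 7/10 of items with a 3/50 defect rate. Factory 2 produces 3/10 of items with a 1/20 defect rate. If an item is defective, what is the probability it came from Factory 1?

Using Bayes' theorem:
P(F1) = 7/10, P(D|F1) = 3/50
P(F2) = 3/10, P(D|F2) = 1/20
P(D) = P(D|F1)P(F1) + P(D|F2)P(F2)
     = \frac{57}{1000}
P(F1|D) = P(D|F1)P(F1) / P(D)
= \frac{14}{19}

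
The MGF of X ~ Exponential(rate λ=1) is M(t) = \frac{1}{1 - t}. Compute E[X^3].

To find E[X^3], compute M^(3)(0):
M^(1)(t) = \frac{1}{\left(1 - t\right)^{2}}
M^(2)(t) = \frac{2}{\left(1 - t\right)^{3}}
M^(3)(t) = \frac{6}{\left(1 - t\right)^{4}}
M^(3)(0) = 6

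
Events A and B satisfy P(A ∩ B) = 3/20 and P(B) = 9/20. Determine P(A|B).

P(A|B) = P(A ∩ B) / P(B)
= (3/20) / (9/20)
= 1/3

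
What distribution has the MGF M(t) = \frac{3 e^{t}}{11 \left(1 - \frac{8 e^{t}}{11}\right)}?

The MGF M(t) = \frac{3 e^{t}}{11 \left(1 - \frac{8 e^{t}}{11}\right)} is the standard form for the Geometric distribution.
Comparing with the known MGF formula identifies: Geometric(p=3/11), X = trial number of first success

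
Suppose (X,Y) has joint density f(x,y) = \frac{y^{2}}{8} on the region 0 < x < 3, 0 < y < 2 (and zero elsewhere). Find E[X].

f_X(x) = ∫_0^2 \frac{y^{2}}{8} dy = \frac{1}{3}
E[X] = ∫_0^3 x × (\frac{1}{3}) dx = \frac{3}{2}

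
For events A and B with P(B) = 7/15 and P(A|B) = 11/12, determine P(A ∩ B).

By definition, P(A|B) = P(A ∩ B) / P(B)
So P(A ∩ B) = P(A|B) × P(B)
= 11/12 × 7/15
= 77/180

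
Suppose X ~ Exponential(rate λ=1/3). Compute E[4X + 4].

For X ~ Exponential(rate λ=1/3):
E[X] = 3
E[4X + 4] = 4 × E[X] + 4 = 16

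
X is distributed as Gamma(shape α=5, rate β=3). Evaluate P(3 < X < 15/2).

P(3 < X < 15/2) = ∫_{3}^{15/2} f(x) dx
where f(x) = \frac{81 x^{4} e^{- 3 x}}{8}
= - \frac{1645283}{128 e^{\frac{45}{2}}} + \frac{3563}{8 e^{9}}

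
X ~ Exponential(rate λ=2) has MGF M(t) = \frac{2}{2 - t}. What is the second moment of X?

To find E[X^2], compute M^(2)(0):
M^(1)(t) = \frac{2}{\left(2 - t\right)^{2}}
M^(2)(t) = \frac{4}{\left(2 - t\right)^{3}}
M^(2)(0) = \frac{1}{2}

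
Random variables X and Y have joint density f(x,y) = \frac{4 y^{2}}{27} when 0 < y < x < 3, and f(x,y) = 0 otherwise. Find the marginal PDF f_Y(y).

f_Y(y) = ∫_y^3 \frac{4 y^{2}}{27} dx = \frac{4 y^{2} \left(3 - y\right)}{27}
for 0 < y < 3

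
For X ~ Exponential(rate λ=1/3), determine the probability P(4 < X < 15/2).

P(4 < X < 15/2) = ∫_{4}^{15/2} f(x) dx
where f(x) = \frac{e^{- \frac{x}{3}}}{3}
= - \frac{1}{e^{\frac{5}{2}}} + e^{- \frac{4}{3}}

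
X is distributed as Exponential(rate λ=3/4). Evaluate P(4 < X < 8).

P(4 < X < 8) = ∫_{4}^{8} f(x) dx
where f(x) = \frac{3 e^{- \frac{3 x}{4}}}{4}
= - \frac{1 - e^{3}}{e^{6}}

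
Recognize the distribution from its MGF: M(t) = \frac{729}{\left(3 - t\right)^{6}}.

The MGF M(t) = \frac{729}{\left(3 - t\right)^{6}} is the standard form for the Gamma distribution.
Comparing with the known MGF formula identifies: Gamma(shape α=6, rate β=3)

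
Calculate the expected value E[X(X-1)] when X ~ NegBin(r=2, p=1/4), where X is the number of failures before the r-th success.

E[X(X-1)] = E[X² - X] = E[X²] - E[X]
E[X] = 6
E[X²] = Var(X) + (E[X])² = 24 + (6)² = 60
E[X(X-1)] = 60 - 6 = 54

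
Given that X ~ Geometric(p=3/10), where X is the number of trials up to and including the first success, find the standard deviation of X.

For X ~ Geometric(p=3/10), where X is the number of trials up to and including the first success:
Var(X) = \frac{70}{9}
SD(X) = √(Var(X)) = √(\frac{70}{9}) = \frac{\sqrt{70}}{3}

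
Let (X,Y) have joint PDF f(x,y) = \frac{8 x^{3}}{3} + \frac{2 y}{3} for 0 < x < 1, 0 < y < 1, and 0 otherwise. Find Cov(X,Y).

E[XY] = ∫∫ xy × f(x,y) dx dy = \frac{17}{45}
E[X] = \frac{7}{10}
E[Y] = \frac{5}{9}
Cov(X,Y) = E[XY] - E[X]E[Y] = - \frac{1}{90}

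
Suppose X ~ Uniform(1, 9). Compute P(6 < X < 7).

P(6 < X < 7) = ∫_{6}^{7} f(x) dx
where f(x) = \frac{1}{8}
= \frac{1}{8}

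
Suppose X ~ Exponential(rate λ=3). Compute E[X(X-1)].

E[X(X-1)] = E[X² - X] = E[X²] - E[X]
E[X] = \frac{1}{3}
E[X²] = Var(X) + (E[X])² = \frac{1}{9} + (\frac{1}{3})² = \frac{2}{9}
E[X(X-1)] = \frac{2}{9} - \frac{1}{3} = - \frac{1}{9}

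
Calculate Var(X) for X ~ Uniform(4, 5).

For X ~ Uniform(4, 5):
Var(X) = \frac{1}{12}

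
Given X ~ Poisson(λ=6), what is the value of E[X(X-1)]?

E[X(X-1)] = E[X² - X] = E[X²] - E[X]
E[X] = 6
E[X²] = Var(X) + (E[X])² = 6 + (6)² = 42
E[X(X-1)] = 42 - 6 = 36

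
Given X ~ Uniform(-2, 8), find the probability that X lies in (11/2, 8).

P(11/2 < X < 8) = ∫_{11/2}^{8} f(x) dx
where f(x) = \frac{1}{10}
= \frac{1}{4}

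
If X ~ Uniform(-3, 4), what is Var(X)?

For X ~ Uniform(-3, 4):
Var(X) = \frac{49}{12}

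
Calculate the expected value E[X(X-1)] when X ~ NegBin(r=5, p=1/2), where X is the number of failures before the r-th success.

E[X(X-1)] = E[X² - X] = E[X²] - E[X]
E[X] = 5
E[X²] = Var(X) + (E[X])² = 10 + (5)² = 35
E[X(X-1)] = 35 - 5 = 30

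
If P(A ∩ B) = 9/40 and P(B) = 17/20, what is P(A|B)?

P(A|B) = P(A ∩ B) / P(B)
= (9/40) / (17/20)
= 9/34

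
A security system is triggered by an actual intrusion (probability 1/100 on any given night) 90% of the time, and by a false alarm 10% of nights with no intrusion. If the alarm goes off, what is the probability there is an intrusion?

Let D = the rare event, + = positive/flagged.
P(D) = 1/100
P(+|D) = 90/100 = 9/10
P(+|D') = 10/100 = 1/10
P(+) = P(+|D)P(D) + P(+|D')P(D')
     = \frac{9}{10} × \frac{1}{100} + \frac{1}{10} × \frac{99}{100}
     = \frac{27}{250}
P(D|+) = P(+|D)P(D)/P(+) = \frac{1}{12}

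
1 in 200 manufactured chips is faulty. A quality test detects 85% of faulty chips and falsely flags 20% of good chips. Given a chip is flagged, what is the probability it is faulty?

Let D = the rare event, + = positive/flagged.
P(D) = 1/200
P(+|D) = 85/100 = 17/20
P(+|D') = 20/100 = 1/5
P(+) = P(+|D)P(D) + P(+|D')P(D')
     = \frac{17}{20} × \frac{1}{200} + \frac{1}{5} × \frac{199}{200}
     = \frac{813}{4000}
P(D|+) = P(+|D)P(D)/P(+) = \frac{17}{813}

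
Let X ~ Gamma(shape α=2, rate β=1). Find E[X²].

Using the identity E[X²] = Var(X) + (E[X])²:
E[X] = 2
Var(X) = 2
E[X²] = 2 + (2)²
= 6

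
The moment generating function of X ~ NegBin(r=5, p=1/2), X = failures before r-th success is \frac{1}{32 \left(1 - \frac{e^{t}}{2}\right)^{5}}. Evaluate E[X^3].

To find E[X^3], compute M^(3)(0):
M^(1)(t) = \frac{5 e^{t}}{64 \left(1 - \frac{e^{t}}{2}\right)^{6}}
M^(2)(t) = \frac{5 e^{t}}{64 \left(1 - \frac{e^{t}}{2}\right)^{6}} + \frac{15 e^{2 t}}{64 \left(1 - \frac{e^{t}}{2}\right)^{7}}
M^(3)(t) = \frac{5 e^{t}}{64 \left(1 - \frac{e^{t}}{2}\right)^{6}} + \frac{45 e^{2 t}}{64 \left(1 - \frac{e^{t}}{2}\right)^{7}} + \frac{105 e^{3 t}}{128 \left(1 - \frac{e^{t}}{2}\right)^{8}}
M^(3)(0) = 305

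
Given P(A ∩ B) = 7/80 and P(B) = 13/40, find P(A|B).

P(A|B) = P(A ∩ B) / P(B)
= (7/80) / (13/40)
= 7/26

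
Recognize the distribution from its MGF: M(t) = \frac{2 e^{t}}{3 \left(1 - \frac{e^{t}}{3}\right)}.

The MGF M(t) = \frac{2 e^{t}}{3 \left(1 - \frac{e^{t}}{3}\right)} is the standard form for the Geometric distribution.
Comparing with the known MGF formula identifies: Geometric(p=2/3), X = trial number of first success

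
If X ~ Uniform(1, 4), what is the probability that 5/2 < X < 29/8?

P(5/2 < X < 29/8) = ∫_{5/2}^{29/8} f(x) dx
where f(x) = \frac{1}{3}
= \frac{3}{8}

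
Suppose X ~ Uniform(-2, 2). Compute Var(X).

For X ~ Uniform(-2, 2):
Var(X) = \frac{4}{3}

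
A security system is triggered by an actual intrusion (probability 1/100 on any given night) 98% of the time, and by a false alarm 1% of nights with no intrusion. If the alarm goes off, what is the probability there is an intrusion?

Let D = the rare event, + = positive/flagged.
P(D) = 1/100
P(+|D) = 98/100 = 49/50
P(+|D') = 1/100
P(+) = P(+|D)P(D) + P(+|D')P(D')
     = \frac{49}{50} × \frac{1}{100} + \frac{1}{100} × \frac{99}{100}
     = \frac{197}{10000}
P(D|+) = P(+|D)P(D)/P(+) = \frac{98}{197}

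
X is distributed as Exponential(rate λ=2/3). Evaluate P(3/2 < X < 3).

P(3/2 < X < 3) = ∫_{3/2}^{3} f(x) dx
where f(x) = \frac{2 e^{- \frac{2 x}{3}}}{3}
= - \frac{1 - e}{e^{2}}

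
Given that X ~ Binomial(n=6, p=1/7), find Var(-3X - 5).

For X ~ Binomial(n=6, p=1/7):
Var(X) = \frac{36}{49}
Var(-3X - 5) = (-3)² × Var(X) = 9 × \frac{36}{49} = \frac{324}{49}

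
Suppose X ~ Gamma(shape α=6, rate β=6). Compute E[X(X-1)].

E[X(X-1)] = E[X² - X] = E[X²] - E[X]
E[X] = 1
E[X²] = Var(X) + (E[X])² = \frac{1}{6} + (1)² = \frac{7}{6}
E[X(X-1)] = \frac{7}{6} - 1 = \frac{1}{6}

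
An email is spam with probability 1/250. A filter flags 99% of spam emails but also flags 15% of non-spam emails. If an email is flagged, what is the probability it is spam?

Let D = the rare event, + = positive/flagged.
P(D) = 1/250
P(+|D) = 99/100
P(+|D') = 15/100 = 3/20
P(+) = P(+|D)P(D) + P(+|D')P(D')
     = \frac{99}{100} × \frac{1}{250} + \frac{3}{20} × \frac{249}{250}
     = \frac{1917}{12500}
P(D|+) = P(+|D)P(D)/P(+) = \frac{11}{426}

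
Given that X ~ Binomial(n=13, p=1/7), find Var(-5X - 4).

For X ~ Binomial(n=13, p=1/7):
Var(X) = \frac{78}{49}
Var(-5X - 4) = (-5)² × Var(X) = 25 × \frac{78}{49} = \frac{1950}{49}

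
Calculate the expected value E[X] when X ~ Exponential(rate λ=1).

For X ~ Exponential(rate λ=1), the expected value is:
E[X] = 1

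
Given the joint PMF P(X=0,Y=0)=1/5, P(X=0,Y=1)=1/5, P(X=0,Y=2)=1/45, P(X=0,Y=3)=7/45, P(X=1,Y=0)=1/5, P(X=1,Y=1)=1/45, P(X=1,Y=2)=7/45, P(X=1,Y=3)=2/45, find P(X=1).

P(X=1) = P(X=1,Y=0) + P(X=1,Y=1) + P(X=1,Y=2) + P(X=1,Y=3)
= 1/5 + 1/45 + 7/45 + 2/45
= 19/45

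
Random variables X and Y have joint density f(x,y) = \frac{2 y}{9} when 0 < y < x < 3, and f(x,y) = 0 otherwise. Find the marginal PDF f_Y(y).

f_Y(y) = ∫_y^3 \frac{2 y}{9} dx = \frac{2 y \left(3 - y\right)}{9}
for 0 < y < 3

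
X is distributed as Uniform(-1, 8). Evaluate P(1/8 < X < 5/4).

P(1/8 < X < 5/4) = ∫_{1/8}^{5/4} f(x) dx
where f(x) = \frac{1}{9}
= \frac{1}{8}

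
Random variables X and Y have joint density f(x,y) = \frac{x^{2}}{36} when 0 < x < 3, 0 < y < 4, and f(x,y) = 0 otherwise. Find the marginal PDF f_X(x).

f_X(x) = ∫_0^4 f(x,y) dy
= ∫_0^4 \frac{x^{2}}{36} dy
= \frac{x^{2}}{9} for 0 < x < 3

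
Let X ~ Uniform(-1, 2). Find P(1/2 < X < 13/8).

P(1/2 < X < 13/8) = ∫_{1/2}^{13/8} f(x) dx
where f(x) = \frac{1}{3}
= \frac{3}{8}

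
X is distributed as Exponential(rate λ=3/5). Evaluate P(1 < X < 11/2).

P(1 < X < 11/2) = ∫_{1}^{11/2} f(x) dx
where f(x) = \frac{3 e^{- \frac{3 x}{5}}}{5}
= - \frac{1}{e^{\frac{33}{10}}} + e^{- \frac{3}{5}}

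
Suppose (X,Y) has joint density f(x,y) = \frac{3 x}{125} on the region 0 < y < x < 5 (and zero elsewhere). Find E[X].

f_X(x) = ∫_0^x \frac{3 x}{125} dy = \frac{3 x^{2}}{125}
E[X] = ∫_0^5 x × (\frac{3 x^{2}}{125}) dx = \frac{15}{4}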